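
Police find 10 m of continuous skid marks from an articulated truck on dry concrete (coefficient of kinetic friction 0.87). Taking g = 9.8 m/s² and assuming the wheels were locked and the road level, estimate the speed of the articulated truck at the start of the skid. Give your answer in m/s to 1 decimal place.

Deceleration a = μg = 0.87 × 9.8 = 8.526 m/s².
v = √(2a·d) = √(2 × 8.526 × 10) = √170.520 = 13.0583 m/s.

Initial speed ≈ 13.1 m/s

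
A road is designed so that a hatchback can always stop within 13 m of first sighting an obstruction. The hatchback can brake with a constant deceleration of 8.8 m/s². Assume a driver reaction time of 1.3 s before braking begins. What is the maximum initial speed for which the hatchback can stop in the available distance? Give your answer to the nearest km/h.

Maximum speed ≈ 27 km/h

Stopping distance: v·t_r + v²/(2a) = 13 with t_r = 1.3 s and a = 8.800 m/s².
So v² + 22.880 v − 228.80 = 0.
Positive root: v = −a·t_r + √((a·t_r)² + 2a·d) = −11.440 + √(130.874 + 228.80) = 7.5251 m/s.
7.5251 m/s × 3.6 = 27.090 km/h.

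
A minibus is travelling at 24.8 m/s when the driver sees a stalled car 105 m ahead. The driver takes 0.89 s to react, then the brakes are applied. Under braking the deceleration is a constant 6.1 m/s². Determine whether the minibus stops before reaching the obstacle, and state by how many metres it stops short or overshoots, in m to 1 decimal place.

Yes — it stops 32.5 m short of the obstacle

Reaction distance = 24.8000 × 0.89 = 22.072 m.
Braking distance = v²/(2a) = 615.040 / 12.200 = 50.413 m.
Total stopping distance = 22.072 + 50.413 = 72.485 m, vs 105 m available — it stops with 105 − 72.485 = 32.515 m to spare.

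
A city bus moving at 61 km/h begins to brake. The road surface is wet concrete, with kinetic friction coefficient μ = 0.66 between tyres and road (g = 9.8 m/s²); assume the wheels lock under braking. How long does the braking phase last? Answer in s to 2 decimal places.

Braking time ≈ 2.62 s

61 km/h ÷ 3.6 = 16.9444 m/s.
a = μg = 0.66 × 9.8 = 6.468 m/s².
Braking time = v/a = 16.9444 / 6.468 = 2.620 s.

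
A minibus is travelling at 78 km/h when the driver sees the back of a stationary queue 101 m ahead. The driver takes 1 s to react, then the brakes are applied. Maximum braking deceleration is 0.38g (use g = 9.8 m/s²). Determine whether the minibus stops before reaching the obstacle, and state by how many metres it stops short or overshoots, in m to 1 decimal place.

Yes — it stops 16.3 m short of the obstacle

78 km/h ÷ 3.6 = 21.6667 m/s.
a = 0.38 × 9.8 = 3.724 m/s².
Reaction distance = 21.6667 × 1 = 21.667 m.
Braking distance = v²/(2a) = 469.446 / 7.448 = 63.030 m.
Total stopping distance = 21.667 + 63.030 = 84.697 m, vs 101 m available — it stops with 101 − 84.697 = 16.303 m to spare.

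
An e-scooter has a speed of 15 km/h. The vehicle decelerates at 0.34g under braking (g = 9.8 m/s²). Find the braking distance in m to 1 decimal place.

Braking distance ≈ 2.6 m

15 km/h ÷ 3.6 = 4.1667 m/s.
a = 0.34 × 9.8 = 3.332 m/s².
Braking distance = v²/(2a) = 4.1667² / (2 × 3.332) = 17.361 / 6.664 = 2.605 m.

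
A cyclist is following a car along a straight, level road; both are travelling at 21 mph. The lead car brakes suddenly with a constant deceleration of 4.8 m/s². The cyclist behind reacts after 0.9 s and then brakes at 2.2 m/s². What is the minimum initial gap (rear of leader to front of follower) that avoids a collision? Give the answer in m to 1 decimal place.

Minimum gap ≈ 19.3 m

21 mph × 0.44704 = 9.3878 m/s.
Leader travels v²/(2a_L) = 88.131 / 9.600 = 9.180 m before stopping.
Follower covers v·t_r = 9.3878 × 0.9 = 8.449 m while reacting, then v²/(2a_F) = 88.131 / 4.400 = 20.030 m while braking, for a total of 8.449 + 20.030 = 28.479 m.
Since a_F ≤ a_L and the follower starts braking later, the follower is never slower than the leader, so the closest approach is when both have stopped.
Minimum gap = 28.479 − 9.180 = 19.299 m.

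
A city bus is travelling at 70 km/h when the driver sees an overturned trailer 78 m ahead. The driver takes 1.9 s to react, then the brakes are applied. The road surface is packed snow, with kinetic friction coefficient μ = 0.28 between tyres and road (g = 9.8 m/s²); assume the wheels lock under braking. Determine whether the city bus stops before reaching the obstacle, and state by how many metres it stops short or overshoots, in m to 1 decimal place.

70 km/h ÷ 3.6 = 19.4444 m/s.
a = μg = 0.28 × 9.8 = 2.744 m/s².
Reaction distance = 19.4444 × 1.9 = 36.944 m.
Braking distance = v²/(2a) = 378.085 / 5.488 = 68.893 m.
Total stopping distance = 36.944 + 68.893 = 105.837 m, vs 78 m available — it cannot stop in time and overshoots by 105.837 − 78 = 27.837 m.

No — it overshoots by 27.8 m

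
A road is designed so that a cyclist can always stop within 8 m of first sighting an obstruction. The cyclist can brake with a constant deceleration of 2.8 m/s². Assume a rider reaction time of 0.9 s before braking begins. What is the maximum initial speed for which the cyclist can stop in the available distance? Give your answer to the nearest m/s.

Maximum speed ≈ 5 m/s

Stopping distance: v·t_r + v²/(2a) = 8 with t_r = 0.9 s and a = 2.800 m/s².
So v² + 5.040 v − 44.80 = 0.
Positive root: v = −a·t_r + √((a·t_r)² + 2a·d) = −2.520 + √(6.350 + 44.80) = 4.6319 m/s.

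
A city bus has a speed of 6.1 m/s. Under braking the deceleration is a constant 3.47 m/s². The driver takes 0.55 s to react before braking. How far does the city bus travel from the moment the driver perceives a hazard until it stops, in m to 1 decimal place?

Reaction distance = v·t_r = 6.1000 × 0.55 = 3.355 m.
Braking distance = v²/(2a) = 6.1000² / (2 × 3.470) = 37.210 / 6.940 = 5.362 m.
Total = 3.355 + 5.362 = 8.717 m.

Total stopping distance ≈ 8.7 m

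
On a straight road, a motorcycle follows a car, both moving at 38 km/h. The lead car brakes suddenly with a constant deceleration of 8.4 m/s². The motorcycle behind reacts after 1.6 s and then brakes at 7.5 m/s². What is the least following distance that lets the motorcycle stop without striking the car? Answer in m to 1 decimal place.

38 km/h ÷ 3.6 = 10.5556 m/s.
Leader travels v²/(2a_L) = 111.421 / 16.800 = 6.632 m before stopping.
Follower covers v·t_r = 10.5556 × 1.6 = 16.889 m while reacting, then v²/(2a_F) = 111.421 / 15.000 = 7.428 m while braking, for a total of 16.889 + 7.428 = 24.317 m.
Since a_F ≤ a_L and the follower starts braking later, the follower is never slower than the leader, so the closest approach is when both have stopped.
Minimum gap = 24.317 − 6.632 = 17.685 m.

Minimum gap ≈ 17.7 m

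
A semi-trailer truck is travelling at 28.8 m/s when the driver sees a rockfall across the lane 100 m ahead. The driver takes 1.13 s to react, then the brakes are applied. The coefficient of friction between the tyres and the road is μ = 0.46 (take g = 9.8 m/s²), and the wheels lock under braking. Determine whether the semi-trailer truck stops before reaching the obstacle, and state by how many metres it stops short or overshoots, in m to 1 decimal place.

No — it overshoots by 24.5 m

a = μg = 0.46 × 9.8 = 4.508 m/s².
Reaction distance = 28.8000 × 1.13 = 32.544 m.
Braking distance = v²/(2a) = 829.440 / 9.016 = 91.996 m.
Total stopping distance = 32.544 + 91.996 = 124.540 m, vs 100 m available — it cannot stop in time and overshoots by 124.540 − 100 = 24.540 m.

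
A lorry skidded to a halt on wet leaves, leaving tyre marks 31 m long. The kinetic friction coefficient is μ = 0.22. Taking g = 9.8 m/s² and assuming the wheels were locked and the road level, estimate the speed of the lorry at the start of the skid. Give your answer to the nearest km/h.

Initial speed ≈ 42 km/h

Deceleration a = μg = 0.22 × 9.8 = 2.156 m/s².
v = √(2a·d) = √(2 × 2.156 × 31) = √133.672 = 11.5617 m/s.
= 11.5617 × 3.6 = 41.622 km/h.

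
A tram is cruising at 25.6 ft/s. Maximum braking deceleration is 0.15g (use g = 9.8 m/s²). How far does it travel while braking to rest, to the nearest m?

25.6 ft/s × 0.3048 = 7.8029 m/s.
a = 0.15 × 9.8 = 1.470 m/s².
Braking distance = v²/(2a) = 7.8029² / (2 × 1.470) = 60.885 / 2.940 = 20.709 m.

Braking distance ≈ 21 m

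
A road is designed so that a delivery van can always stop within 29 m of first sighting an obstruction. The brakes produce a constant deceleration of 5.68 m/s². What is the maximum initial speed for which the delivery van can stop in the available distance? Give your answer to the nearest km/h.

v²/(2a) = d ⇒ v = √(2 × 5.680 × 29) = √329.44 = 18.1505 m/s.
18.1505 m/s × 3.6 = 65.342 km/h.

Maximum speed ≈ 65 km/h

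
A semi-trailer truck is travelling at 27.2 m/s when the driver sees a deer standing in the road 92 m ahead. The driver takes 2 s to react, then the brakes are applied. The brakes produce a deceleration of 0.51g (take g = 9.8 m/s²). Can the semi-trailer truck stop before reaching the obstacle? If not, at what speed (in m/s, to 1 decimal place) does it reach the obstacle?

No — it strikes the obstacle at 19.1 m/s

a = 0.51 × 9.8 = 4.998 m/s².
Reaction distance = 27.2000 × 2 = 54.400 m.
Braking distance needed to stop: v²/(2a) = 739.840 / 9.996 = 74.014 m, so total needed = 54.400 + 74.014 = 128.414 m > 92 m — it cannot stop.
Distance remaining when braking begins: 92 − 54.400 = 37.600 m.
v² = v₀² − 2a·d = 739.840 − 2 × 4.998 × 37.600 = 363.990 m²/s².
v = √363.990 = 19.079 m/s.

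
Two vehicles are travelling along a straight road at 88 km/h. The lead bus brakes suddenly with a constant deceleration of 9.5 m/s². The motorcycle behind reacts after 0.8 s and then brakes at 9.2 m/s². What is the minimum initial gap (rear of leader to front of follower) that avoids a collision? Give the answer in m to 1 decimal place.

Minimum gap ≈ 20.6 m

88 km/h ÷ 3.6 = 24.4444 m/s.
Leader travels v²/(2a_L) = 597.529 / 19.000 = 31.449 m before stopping.
Follower covers v·t_r = 24.4444 × 0.8 = 19.556 m while reacting, then v²/(2a_F) = 597.529 / 18.400 = 32.474 m while braking, for a total of 19.556 + 32.474 = 52.030 m.
Since a_F ≤ a_L and the follower starts braking later, the follower is never slower than the leader, so the closest approach is when both have stopped.
Minimum gap = 52.030 − 31.449 = 20.581 m.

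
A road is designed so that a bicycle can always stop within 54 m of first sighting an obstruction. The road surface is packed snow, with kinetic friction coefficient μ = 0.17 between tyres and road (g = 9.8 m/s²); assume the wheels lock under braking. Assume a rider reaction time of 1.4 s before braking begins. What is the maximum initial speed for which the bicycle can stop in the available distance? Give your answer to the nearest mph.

a = μg = 0.17 × 9.8 = 1.666 m/s².
Stopping distance: v·t_r + v²/(2a) = 54 with t_r = 1.4 s and a = 1.666 m/s².
So v² + 4.665 v − 179.93 = 0.
Positive root: v = −a·t_r + √((a·t_r)² + 2a·d) = −2.332 + √(5.438 + 179.93) = 11.2830 m/s.
11.2830 m/s ÷ 0.44704 = 25.239 mph.

Maximum speed ≈ 25 mph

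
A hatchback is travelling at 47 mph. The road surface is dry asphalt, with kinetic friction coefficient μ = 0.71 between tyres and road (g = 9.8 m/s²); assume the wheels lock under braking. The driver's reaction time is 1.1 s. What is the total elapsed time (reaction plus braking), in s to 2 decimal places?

47 mph × 0.44704 = 21.0109 m/s.
a = μg = 0.71 × 9.8 = 6.958 m/s².
Braking time = v/a = 21.0109 / 6.958 = 3.020 s.
Total = 1.1 + 3.020 = 4.120 s.

Total time ≈ 4.12 s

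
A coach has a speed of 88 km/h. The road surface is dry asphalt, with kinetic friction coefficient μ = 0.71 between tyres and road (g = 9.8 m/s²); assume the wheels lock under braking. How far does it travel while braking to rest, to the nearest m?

88 km/h ÷ 3.6 = 24.4444 m/s.
a = μg = 0.71 × 9.8 = 6.958 m/s².
Braking distance = v²/(2a) = 24.4444² / (2 × 6.958) = 597.529 / 13.916 = 42.938 m.

Braking distance ≈ 43 m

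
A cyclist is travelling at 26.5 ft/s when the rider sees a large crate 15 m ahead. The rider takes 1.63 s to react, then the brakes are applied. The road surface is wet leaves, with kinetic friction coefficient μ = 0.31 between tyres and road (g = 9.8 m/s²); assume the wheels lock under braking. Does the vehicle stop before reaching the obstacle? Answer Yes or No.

No

26.5 ft/s × 0.3048 = 8.0772 m/s.
a = μg = 0.31 × 9.8 = 3.038 m/s².
Reaction distance = 8.0772 × 1.63 = 13.166 m.
Braking distance = v²/(2a) = 65.241 / 6.076 = 10.737 m.
Total stopping distance = 13.166 + 10.737 = 23.903 m, vs 15 m available — it cannot stop in time and overshoots by 23.903 − 15 = 8.903 m.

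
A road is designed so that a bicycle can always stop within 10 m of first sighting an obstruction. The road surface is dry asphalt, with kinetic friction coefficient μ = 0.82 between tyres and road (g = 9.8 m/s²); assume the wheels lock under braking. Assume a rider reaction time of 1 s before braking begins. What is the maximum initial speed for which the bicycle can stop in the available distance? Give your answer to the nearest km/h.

Maximum speed ≈ 25 km/h

a = μg = 0.82 × 9.8 = 8.036 m/s².
Stopping distance: v·t_r + v²/(2a) = 10 with t_r = 1 s and a = 8.036 m/s².
So v² + 16.072 v − 160.72 = 0.
Positive root: v = −a·t_r + √((a·t_r)² + 2a·d) = −8.036 + √(64.577 + 160.72) = 6.9739 m/s.
6.9739 m/s × 3.6 = 25.106 km/h.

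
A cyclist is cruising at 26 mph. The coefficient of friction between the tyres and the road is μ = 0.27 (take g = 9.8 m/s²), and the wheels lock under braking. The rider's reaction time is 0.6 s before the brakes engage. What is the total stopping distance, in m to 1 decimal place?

Total stopping distance ≈ 32.5 m

26 mph × 0.44704 = 11.6230 m/s.
a = μg = 0.27 × 9.8 = 2.646 m/s².
Reaction distance = v·t_r = 11.6230 × 0.6 = 6.974 m.
Braking distance = v²/(2a) = 11.6230² / (2 × 2.646) = 135.094 / 5.292 = 25.528 m.
Total = 6.974 + 25.528 = 32.502 m.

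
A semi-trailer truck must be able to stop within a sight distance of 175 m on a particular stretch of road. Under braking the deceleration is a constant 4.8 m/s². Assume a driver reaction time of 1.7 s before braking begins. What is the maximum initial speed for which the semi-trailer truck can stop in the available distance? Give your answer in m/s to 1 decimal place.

Stopping distance: v·t_r + v²/(2a) = 175 with t_r = 1.7 s and a = 4.800 m/s².
So v² + 16.320 v − 1680.00 = 0.
Positive root: v = −a·t_r + √((a·t_r)² + 2a·d) = −8.160 + √(66.586 + 1680.00) = 33.6322 m/s.

Maximum speed ≈ 33.6 m/s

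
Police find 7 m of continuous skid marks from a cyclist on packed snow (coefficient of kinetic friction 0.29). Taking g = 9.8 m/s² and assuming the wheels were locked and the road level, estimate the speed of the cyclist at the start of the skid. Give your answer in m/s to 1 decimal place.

Deceleration a = μg = 0.29 × 9.8 = 2.842 m/s².
v = √(2a·d) = √(2 × 2.842 × 7) = √39.788 = 6.3078 m/s.

Initial speed ≈ 6.3 m/s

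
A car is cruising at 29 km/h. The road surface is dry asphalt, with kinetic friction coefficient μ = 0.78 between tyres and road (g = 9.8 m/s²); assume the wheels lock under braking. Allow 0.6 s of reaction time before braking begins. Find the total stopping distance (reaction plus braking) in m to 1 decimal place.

29 km/h ÷ 3.6 = 8.0556 m/s.
a = μg = 0.78 × 9.8 = 7.644 m/s².
Reaction distance = v·t_r = 8.0556 × 0.6 = 4.833 m.
Braking distance = v²/(2a) = 8.0556² / (2 × 7.644) = 64.893 / 15.288 = 4.245 m.
Total = 4.833 + 4.245 = 9.078 m.

Total stopping distance ≈ 9.1 m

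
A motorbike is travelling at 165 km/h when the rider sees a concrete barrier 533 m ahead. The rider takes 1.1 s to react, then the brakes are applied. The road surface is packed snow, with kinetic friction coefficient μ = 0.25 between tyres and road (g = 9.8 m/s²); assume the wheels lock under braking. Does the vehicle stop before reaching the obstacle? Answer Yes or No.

165 km/h ÷ 3.6 = 45.8333 m/s.
a = μg = 0.25 × 9.8 = 2.450 m/s².
Reaction distance = 45.8333 × 1.1 = 50.417 m.
Braking distance = v²/(2a) = 2100.691 / 4.900 = 428.712 m.
Total stopping distance = 50.417 + 428.712 = 479.129 m, vs 533 m available — it stops with 533 − 479.129 = 53.871 m to spare.

Yes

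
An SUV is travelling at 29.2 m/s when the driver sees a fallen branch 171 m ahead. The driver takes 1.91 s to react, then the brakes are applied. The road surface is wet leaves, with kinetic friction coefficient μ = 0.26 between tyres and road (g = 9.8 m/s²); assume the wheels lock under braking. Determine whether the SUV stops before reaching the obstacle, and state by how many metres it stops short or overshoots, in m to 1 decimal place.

No — it overshoots by 52.1 m

a = μg = 0.26 × 9.8 = 2.548 m/s².
Reaction distance = 29.2000 × 1.91 = 55.772 m.
Braking distance = v²/(2a) = 852.640 / 5.096 = 167.316 m.
Total stopping distance = 55.772 + 167.316 = 223.088 m, vs 171 m available — it cannot stop in time and overshoots by 223.088 − 171 = 52.088 m.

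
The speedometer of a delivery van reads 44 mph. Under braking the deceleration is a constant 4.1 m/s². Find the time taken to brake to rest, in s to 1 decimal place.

44 mph × 0.44704 = 19.6698 m/s.
Braking time = v/a = 19.6698 / 4.100 = 4.798 s.

Braking time ≈ 4.8 s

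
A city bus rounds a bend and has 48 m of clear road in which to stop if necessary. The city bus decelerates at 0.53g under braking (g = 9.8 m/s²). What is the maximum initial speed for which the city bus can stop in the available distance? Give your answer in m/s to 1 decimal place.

a = 0.53 × 9.8 = 5.194 m/s².
v²/(2a) = d ⇒ v = √(2 × 5.194 × 48) = √498.62 = 22.3298 m/s.

Maximum speed ≈ 22.3 m/s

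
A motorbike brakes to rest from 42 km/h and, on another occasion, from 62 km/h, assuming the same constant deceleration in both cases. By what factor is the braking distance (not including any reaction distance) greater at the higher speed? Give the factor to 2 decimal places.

Braking distance d = v²/(2a), so with a fixed, d ∝ v².
Factor = (62/42)² = 1.4762² = 2.1792.

Factor ≈ 2.18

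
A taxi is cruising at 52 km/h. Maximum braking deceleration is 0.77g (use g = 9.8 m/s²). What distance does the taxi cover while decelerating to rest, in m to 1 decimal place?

52 km/h ÷ 3.6 = 14.4444 m/s.
a = 0.77 × 9.8 = 7.546 m/s².
Braking distance = v²/(2a) = 14.4444² / (2 × 7.546) = 208.641 / 15.092 = 13.825 m.

Braking distance ≈ 13.8 m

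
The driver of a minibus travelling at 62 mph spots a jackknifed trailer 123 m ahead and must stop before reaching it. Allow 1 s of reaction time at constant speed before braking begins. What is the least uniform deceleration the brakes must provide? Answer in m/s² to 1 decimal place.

62 mph × 0.44704 = 27.7165 m/s.
Distance covered during reaction = 27.7165 × 1 = 27.716 m.
Distance available for braking: 123 − 27.716 = 95.284 m.
v² = 2a·d ⇒ a = v²/(2d) = 27.7165² / (2 × 95.284) = 768.204 / 190.568 = 4.0311 m/s².

Required deceleration ≈ 4.0 m/s²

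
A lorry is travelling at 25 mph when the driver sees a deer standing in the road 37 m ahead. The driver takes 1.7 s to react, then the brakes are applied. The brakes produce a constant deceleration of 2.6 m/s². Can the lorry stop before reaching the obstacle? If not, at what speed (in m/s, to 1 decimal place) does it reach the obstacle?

No — it strikes the obstacle at 5.6 m/s

25 mph × 0.44704 = 11.1760 m/s.
Reaction distance = 11.1760 × 1.7 = 18.999 m.
Braking distance needed to stop: v²/(2a) = 124.903 / 5.200 = 24.020 m, so total needed = 18.999 + 24.020 = 43.019 m > 37 m — it cannot stop.
Distance remaining when braking begins: 37 − 18.999 = 18.001 m.
v² = v₀² − 2a·d = 124.903 − 2 × 2.600 × 18.001 = 31.298 m²/s².
v = √31.298 = 5.594 m/s.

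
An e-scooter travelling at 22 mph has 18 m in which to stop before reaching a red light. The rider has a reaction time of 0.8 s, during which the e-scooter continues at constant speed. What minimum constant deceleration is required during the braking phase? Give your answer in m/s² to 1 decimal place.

Required deceleration ≈ 4.8 m/s²

22 mph × 0.44704 = 9.8349 m/s.
Distance covered during reaction = 9.8349 × 0.8 = 7.868 m.
Distance available for braking: 18 − 7.868 = 10.132 m.
v² = 2a·d ⇒ a = v²/(2d) = 9.8349² / (2 × 10.132) = 96.725 / 20.264 = 4.7732 m/s².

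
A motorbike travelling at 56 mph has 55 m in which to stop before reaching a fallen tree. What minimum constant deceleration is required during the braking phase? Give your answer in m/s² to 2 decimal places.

Required deceleration ≈ 5.70 m/s²

56 mph × 0.44704 = 25.0342 m/s.
v² = 2a·d ⇒ a = v²/(2d) = 25.0342² / (2 × 55.000) = 626.711 / 110.000 = 5.6974 m/s².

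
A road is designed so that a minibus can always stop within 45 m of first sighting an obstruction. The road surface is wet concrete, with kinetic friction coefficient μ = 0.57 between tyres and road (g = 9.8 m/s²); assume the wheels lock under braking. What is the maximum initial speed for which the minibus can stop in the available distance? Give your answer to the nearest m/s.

Maximum speed ≈ 22 m/s

a = μg = 0.57 × 9.8 = 5.586 m/s².
v²/(2a) = d ⇒ v = √(2 × 5.586 × 45) = √502.74 = 22.4219 m/s.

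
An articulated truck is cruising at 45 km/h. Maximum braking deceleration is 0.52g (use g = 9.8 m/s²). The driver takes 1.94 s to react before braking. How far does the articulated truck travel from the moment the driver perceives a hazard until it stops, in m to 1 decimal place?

45 km/h ÷ 3.6 = 12.5000 m/s.
a = 0.52 × 9.8 = 5.096 m/s².
Reaction distance = v·t_r = 12.5000 × 1.94 = 24.250 m.
Braking distance = v²/(2a) = 12.5000² / (2 × 5.096) = 156.250 / 10.192 = 15.331 m.
Total = 24.250 + 15.331 = 39.581 m.

Total stopping distance ≈ 39.6 m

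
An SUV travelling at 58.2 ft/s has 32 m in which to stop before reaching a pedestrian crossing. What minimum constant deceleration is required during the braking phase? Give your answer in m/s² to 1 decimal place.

58.2 ft/s × 0.3048 = 17.7394 m/s.
v² = 2a·d ⇒ a = v²/(2d) = 17.7394² / (2 × 32.000) = 314.686 / 64.000 = 4.9170 m/s².

Required deceleration ≈ 4.9 m/s²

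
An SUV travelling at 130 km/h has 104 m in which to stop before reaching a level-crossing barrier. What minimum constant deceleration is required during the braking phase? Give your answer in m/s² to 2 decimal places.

130 km/h ÷ 3.6 = 36.1111 m/s.
v² = 2a·d ⇒ a = v²/(2d) = 36.1111² / (2 × 104.000) = 1304.012 / 208.000 = 6.2693 m/s².

Required deceleration ≈ 6.27 m/s²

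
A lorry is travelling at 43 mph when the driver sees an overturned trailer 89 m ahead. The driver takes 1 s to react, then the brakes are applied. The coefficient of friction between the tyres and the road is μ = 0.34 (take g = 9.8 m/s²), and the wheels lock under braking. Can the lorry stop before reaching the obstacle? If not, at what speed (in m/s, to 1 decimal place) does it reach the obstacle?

Yes — it stops about 14.3 m short of the obstacle, so it never reaches it

43 mph × 0.44704 = 19.2227 m/s.
a = μg = 0.34 × 9.8 = 3.332 m/s².
Reaction distance = 19.2227 × 1 = 19.223 m.
Braking distance = v²/(2a) = 369.512 / 6.664 = 55.449 m.
Total stopping distance = 19.223 + 55.449 = 74.672 m, vs 89 m available — it stops with 89 − 74.672 = 14.328 m to spare.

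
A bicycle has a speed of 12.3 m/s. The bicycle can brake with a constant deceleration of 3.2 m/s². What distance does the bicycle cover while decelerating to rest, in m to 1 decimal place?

Braking distance = v²/(2a) = 12.3000² / (2 × 3.200) = 151.290 / 6.400 = 23.639 m.

Braking distance ≈ 23.6 m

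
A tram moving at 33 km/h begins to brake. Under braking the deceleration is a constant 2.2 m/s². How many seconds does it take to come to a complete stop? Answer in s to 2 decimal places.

Braking time ≈ 4.17 s

33 km/h ÷ 3.6 = 9.1667 m/s.
Braking time = v/a = 9.1667 / 2.200 = 4.167 s.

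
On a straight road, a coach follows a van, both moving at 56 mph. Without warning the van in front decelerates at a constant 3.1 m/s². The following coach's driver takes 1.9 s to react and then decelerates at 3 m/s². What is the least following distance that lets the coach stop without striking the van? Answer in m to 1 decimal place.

56 mph × 0.44704 = 25.0342 m/s.
Leader travels v²/(2a_L) = 626.711 / 6.200 = 101.082 m before stopping.
Follower covers v·t_r = 25.0342 × 1.9 = 47.565 m while reacting, then v²/(2a_F) = 626.711 / 6.000 = 104.452 m while braking, for a total of 47.565 + 104.452 = 152.017 m.
Since a_F ≤ a_L and the follower starts braking later, the follower is never slower than the leader, so the closest approach is when both have stopped.
Minimum gap = 152.017 − 101.082 = 50.935 m.

Minimum gap ≈ 50.9 m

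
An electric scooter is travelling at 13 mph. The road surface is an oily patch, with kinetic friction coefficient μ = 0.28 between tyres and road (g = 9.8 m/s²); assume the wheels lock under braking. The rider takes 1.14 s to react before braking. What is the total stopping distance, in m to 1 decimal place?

13 mph × 0.44704 = 5.8115 m/s.
a = μg = 0.28 × 9.8 = 2.744 m/s².
Reaction distance = v·t_r = 5.8115 × 1.14 = 6.625 m.
Braking distance = v²/(2a) = 5.8115² / (2 × 2.744) = 33.774 / 5.488 = 6.154 m.
Total = 6.625 + 6.154 = 12.779 m.

Total stopping distance ≈ 12.8 m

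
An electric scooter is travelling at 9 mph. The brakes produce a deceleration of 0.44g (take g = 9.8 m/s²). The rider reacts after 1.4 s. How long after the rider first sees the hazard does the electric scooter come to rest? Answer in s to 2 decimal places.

9 mph × 0.44704 = 4.0234 m/s.
a = 0.44 × 9.8 = 4.312 m/s².
Braking time = v/a = 4.0234 / 4.312 = 0.933 s.
Total = 1.4 + 0.933 = 2.333 s.

Total time ≈ 2.33 s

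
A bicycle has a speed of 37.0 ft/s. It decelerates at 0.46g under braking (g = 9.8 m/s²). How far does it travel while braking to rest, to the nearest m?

Braking distance ≈ 14 m

37 ft/s × 0.3048 = 11.2776 m/s.
a = 0.46 × 9.8 = 4.508 m/s².
Braking distance = v²/(2a) = 11.2776² / (2 × 4.508) = 127.184 / 9.016 = 14.106 m.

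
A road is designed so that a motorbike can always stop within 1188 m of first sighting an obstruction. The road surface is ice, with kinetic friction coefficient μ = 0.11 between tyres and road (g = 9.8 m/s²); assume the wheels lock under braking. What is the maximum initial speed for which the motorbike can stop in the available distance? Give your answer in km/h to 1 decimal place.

Maximum speed ≈ 182.2 km/h

a = μg = 0.11 × 9.8 = 1.078 m/s².
v²/(2a) = d ⇒ v = √(2 × 1.078 × 1188) = √2561.33 = 50.6096 m/s.
50.6096 m/s × 3.6 = 182.195 km/h.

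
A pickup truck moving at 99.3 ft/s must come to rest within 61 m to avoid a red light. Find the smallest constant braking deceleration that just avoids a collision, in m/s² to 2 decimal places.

99.3 ft/s × 0.3048 = 30.2666 m/s.
v² = 2a·d ⇒ a = v²/(2d) = 30.2666² / (2 × 61.000) = 916.067 / 122.000 = 7.5087 m/s².

Required deceleration ≈ 7.51 m/s²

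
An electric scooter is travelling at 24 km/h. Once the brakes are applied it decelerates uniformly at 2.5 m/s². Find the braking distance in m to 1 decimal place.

24 km/h ÷ 3.6 = 6.6667 m/s.
Braking distance = v²/(2a) = 6.6667² / (2 × 2.500) = 44.445 / 5.000 = 8.889 m.

Braking distance ≈ 8.9 m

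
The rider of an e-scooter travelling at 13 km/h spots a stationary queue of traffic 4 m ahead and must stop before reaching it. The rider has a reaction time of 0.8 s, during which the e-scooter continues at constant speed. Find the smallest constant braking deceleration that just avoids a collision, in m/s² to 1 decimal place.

13 km/h ÷ 3.6 = 3.6111 m/s.
Distance covered during reaction = 3.6111 × 0.8 = 2.889 m.
Distance available for braking: 4 − 2.889 = 1.111 m.
v² = 2a·d ⇒ a = v²/(2d) = 3.6111² / (2 × 1.111) = 13.040 / 2.222 = 5.8686 m/s².

Required deceleration ≈ 5.9 m/s²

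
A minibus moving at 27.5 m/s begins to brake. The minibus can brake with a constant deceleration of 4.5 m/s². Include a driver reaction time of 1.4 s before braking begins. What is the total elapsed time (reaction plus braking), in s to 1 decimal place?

Braking time = v/a = 27.5000 / 4.500 = 6.111 s.
Total = 1.4 + 6.111 = 7.511 s.

Total time ≈ 7.5 s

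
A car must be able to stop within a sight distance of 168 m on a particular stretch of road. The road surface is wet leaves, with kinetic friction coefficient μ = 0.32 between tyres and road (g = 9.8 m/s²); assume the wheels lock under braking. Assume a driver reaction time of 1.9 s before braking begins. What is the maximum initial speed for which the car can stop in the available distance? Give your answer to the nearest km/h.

Maximum speed ≈ 97 km/h

a = μg = 0.32 × 9.8 = 3.136 m/s².
Stopping distance: v·t_r + v²/(2a) = 168 with t_r = 1.9 s and a = 3.136 m/s².
So v² + 11.917 v − 1053.70 = 0.
Positive root: v = −a·t_r + √((a·t_r)² + 2a·d) = −5.958 + √(35.498 + 1053.70) = 27.0450 m/s.
27.0450 m/s × 3.6 = 97.362 km/h.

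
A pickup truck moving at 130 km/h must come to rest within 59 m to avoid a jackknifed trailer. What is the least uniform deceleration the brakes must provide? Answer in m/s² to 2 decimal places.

Required deceleration ≈ 11.05 m/s²

130 km/h ÷ 3.6 = 36.1111 m/s.
v² = 2a·d ⇒ a = v²/(2d) = 36.1111² / (2 × 59.000) = 1304.012 / 118.000 = 11.0509 m/s².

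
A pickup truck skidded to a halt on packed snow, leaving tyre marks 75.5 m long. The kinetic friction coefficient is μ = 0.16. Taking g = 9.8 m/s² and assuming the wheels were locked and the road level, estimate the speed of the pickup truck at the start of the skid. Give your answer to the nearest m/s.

Deceleration a = μg = 0.16 × 9.8 = 1.568 m/s².
v = √(2a·d) = √(2 × 1.568 × 75.5) = √236.768 = 15.3873 m/s.

Initial speed ≈ 15 m/s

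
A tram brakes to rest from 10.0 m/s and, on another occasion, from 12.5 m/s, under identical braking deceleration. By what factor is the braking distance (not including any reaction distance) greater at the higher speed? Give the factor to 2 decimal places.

Factor ≈ 1.56

Braking distance d = v²/(2a), so with a fixed, d ∝ v².
Factor = (12.5/10.0)² = 1.2500² = 1.5625.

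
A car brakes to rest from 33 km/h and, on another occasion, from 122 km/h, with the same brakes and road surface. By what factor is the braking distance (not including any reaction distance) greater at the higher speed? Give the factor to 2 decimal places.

Braking distance d = v²/(2a), so with a fixed, d ∝ v².
Factor = (122/33)² = 3.6970² = 13.6678.

Factor ≈ 13.67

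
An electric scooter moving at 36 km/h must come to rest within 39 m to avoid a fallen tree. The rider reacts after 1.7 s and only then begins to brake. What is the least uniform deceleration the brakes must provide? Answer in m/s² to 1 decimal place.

Required deceleration ≈ 2.3 m/s²

36 km/h ÷ 3.6 = 10.0000 m/s.
Distance covered during reaction = 10.0000 × 1.7 = 17.000 m.
Distance available for braking: 39 − 17.000 = 22.000 m.
v² = 2a·d ⇒ a = v²/(2d) = 10.0000² / (2 × 22.000) = 100.000 / 44.000 = 2.2727 m/s².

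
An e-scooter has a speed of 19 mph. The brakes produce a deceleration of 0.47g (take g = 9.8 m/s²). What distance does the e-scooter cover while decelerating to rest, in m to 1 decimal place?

19 mph × 0.44704 = 8.4938 m/s.
a = 0.47 × 9.8 = 4.606 m/s².
Braking distance = v²/(2a) = 8.4938² / (2 × 4.606) = 72.145 / 9.212 = 7.832 m.

Braking distance ≈ 7.8 m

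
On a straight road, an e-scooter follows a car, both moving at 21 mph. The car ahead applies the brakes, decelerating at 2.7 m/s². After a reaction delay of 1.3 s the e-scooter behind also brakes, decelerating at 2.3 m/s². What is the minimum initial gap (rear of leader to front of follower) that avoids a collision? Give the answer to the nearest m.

21 mph × 0.44704 = 9.3878 m/s.
Leader travels v²/(2a_L) = 88.131 / 5.400 = 16.321 m before stopping.
Follower covers v·t_r = 9.3878 × 1.3 = 12.204 m while reacting, then v²/(2a_F) = 88.131 / 4.600 = 19.159 m while braking, for a total of 12.204 + 19.159 = 31.363 m.
Since a_F ≤ a_L and the follower starts braking later, the follower is never slower than the leader, so the closest approach is when both have stopped.
Minimum gap = 31.363 − 16.321 = 15.042 m.

Minimum gap ≈ 15 m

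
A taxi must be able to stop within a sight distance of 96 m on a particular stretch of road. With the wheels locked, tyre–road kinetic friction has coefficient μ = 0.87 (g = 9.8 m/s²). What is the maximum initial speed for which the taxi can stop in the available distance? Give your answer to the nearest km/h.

Maximum speed ≈ 146 km/h

a = μg = 0.87 × 9.8 = 8.526 m/s².
v²/(2a) = d ⇒ v = √(2 × 8.526 × 96) = √1636.99 = 40.4597 m/s.
40.4597 m/s × 3.6 = 145.655 km/h.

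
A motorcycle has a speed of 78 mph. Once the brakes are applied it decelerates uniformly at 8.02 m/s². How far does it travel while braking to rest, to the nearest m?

78 mph × 0.44704 = 34.8691 m/s.
Braking distance = v²/(2a) = 34.8691² / (2 × 8.020) = 1215.854 / 16.040 = 75.801 m.

Braking distance ≈ 76 m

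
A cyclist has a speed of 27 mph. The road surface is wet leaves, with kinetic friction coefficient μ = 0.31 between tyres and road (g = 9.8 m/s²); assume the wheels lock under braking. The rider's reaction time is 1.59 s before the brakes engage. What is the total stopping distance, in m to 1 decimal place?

Total stopping distance ≈ 43.2 m

27 mph × 0.44704 = 12.0701 m/s.
a = μg = 0.31 × 9.8 = 3.038 m/s².
Reaction distance = v·t_r = 12.0701 × 1.59 = 19.191 m.
Braking distance = v²/(2a) = 12.0701² / (2 × 3.038) = 145.687 / 6.076 = 23.977 m.
Total = 19.191 + 23.977 = 43.168 m.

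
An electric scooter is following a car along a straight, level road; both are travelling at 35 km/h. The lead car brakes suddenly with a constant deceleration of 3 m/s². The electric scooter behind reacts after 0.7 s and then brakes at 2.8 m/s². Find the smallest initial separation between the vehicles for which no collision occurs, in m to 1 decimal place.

Minimum gap ≈ 7.9 m

35 km/h ÷ 3.6 = 9.7222 m/s.
Leader travels v²/(2a_L) = 94.521 / 6.000 = 15.754 m before stopping.
Follower covers v·t_r = 9.7222 × 0.7 = 6.806 m while reacting, then v²/(2a_F) = 94.521 / 5.600 = 16.879 m while braking, for a total of 6.806 + 16.879 = 23.685 m.
Since a_F ≤ a_L and the follower starts braking later, the follower is never slower than the leader, so the closest approach is when both have stopped.
Minimum gap = 23.685 − 15.754 = 7.931 m.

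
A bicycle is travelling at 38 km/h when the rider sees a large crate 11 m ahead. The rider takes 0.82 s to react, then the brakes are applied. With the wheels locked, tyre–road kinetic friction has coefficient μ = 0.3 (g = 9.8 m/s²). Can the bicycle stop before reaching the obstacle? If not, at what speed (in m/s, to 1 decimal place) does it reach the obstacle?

38 km/h ÷ 3.6 = 10.5556 m/s.
a = μg = 0.3 × 9.8 = 2.940 m/s².
Reaction distance = 10.5556 × 0.82 = 8.656 m.
Braking distance needed to stop: v²/(2a) = 111.421 / 5.880 = 18.949 m, so total needed = 8.656 + 18.949 = 27.605 m > 11 m — it cannot stop.
Distance remaining when braking begins: 11 − 8.656 = 2.344 m.
v² = v₀² − 2a·d = 111.421 − 2 × 2.940 × 2.344 = 97.638 m²/s².
v = √97.638 = 9.881 m/s.

No — it strikes the obstacle at 9.9 m/s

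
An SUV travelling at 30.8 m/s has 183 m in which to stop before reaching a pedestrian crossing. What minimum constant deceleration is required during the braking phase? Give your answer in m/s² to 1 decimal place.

Required deceleration ≈ 2.6 m/s²

v² = 2a·d ⇒ a = v²/(2d) = 30.8000² / (2 × 183.000) = 948.640 / 366.000 = 2.5919 m/s².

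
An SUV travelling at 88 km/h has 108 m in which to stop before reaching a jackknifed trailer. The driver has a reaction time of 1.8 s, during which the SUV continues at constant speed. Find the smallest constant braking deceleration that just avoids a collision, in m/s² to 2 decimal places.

Required deceleration ≈ 4.67 m/s²

88 km/h ÷ 3.6 = 24.4444 m/s.
Distance covered during reaction = 24.4444 × 1.8 = 44.000 m.
Distance available for braking: 108 − 44.000 = 64.000 m.
v² = 2a·d ⇒ a = v²/(2d) = 24.4444² / (2 × 64.000) = 597.529 / 128.000 = 4.6682 m/s².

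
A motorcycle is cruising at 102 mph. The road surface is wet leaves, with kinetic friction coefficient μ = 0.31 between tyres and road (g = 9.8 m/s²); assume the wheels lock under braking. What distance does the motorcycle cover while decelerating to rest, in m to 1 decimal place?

Braking distance ≈ 342.2 m

102 mph × 0.44704 = 45.5981 m/s.
a = μg = 0.31 × 9.8 = 3.038 m/s².
Braking distance = v²/(2a) = 45.5981² / (2 × 3.038) = 2079.187 / 6.076 = 342.197 m.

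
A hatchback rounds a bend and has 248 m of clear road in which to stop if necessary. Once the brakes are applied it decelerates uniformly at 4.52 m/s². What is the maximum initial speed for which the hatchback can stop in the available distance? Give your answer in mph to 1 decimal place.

v²/(2a) = d ⇒ v = √(2 × 4.520 × 248) = √2241.92 = 47.3489 m/s.
47.3489 m/s ÷ 0.44704 = 105.916 mph.

Maximum speed ≈ 105.9 mph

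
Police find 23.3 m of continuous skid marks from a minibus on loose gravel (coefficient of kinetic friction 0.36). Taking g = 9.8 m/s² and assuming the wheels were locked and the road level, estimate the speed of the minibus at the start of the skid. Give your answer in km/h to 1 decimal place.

Initial speed ≈ 46.2 km/h

Deceleration a = μg = 0.36 × 9.8 = 3.528 m/s².
v = √(2a·d) = √(2 × 3.528 × 23.3) = √164.405 = 12.8221 m/s.
= 12.8221 × 3.6 = 46.160 km/h.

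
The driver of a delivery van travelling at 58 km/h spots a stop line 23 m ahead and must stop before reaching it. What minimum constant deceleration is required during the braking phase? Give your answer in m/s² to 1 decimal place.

58 km/h ÷ 3.6 = 16.1111 m/s.
v² = 2a·d ⇒ a = v²/(2d) = 16.1111² / (2 × 23.000) = 259.568 / 46.000 = 5.6428 m/s².

Required deceleration ≈ 5.6 m/s²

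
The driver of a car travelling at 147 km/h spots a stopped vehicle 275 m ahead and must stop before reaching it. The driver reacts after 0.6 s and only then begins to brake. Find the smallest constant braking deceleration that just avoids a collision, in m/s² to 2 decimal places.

147 km/h ÷ 3.6 = 40.8333 m/s.
Distance covered during reaction = 40.8333 × 0.6 = 24.500 m.
Distance available for braking: 275 − 24.500 = 250.500 m.
v² = 2a·d ⇒ a = v²/(2d) = 40.8333² / (2 × 250.500) = 1667.358 / 501.000 = 3.3281 m/s².

Required deceleration ≈ 3.33 m/s²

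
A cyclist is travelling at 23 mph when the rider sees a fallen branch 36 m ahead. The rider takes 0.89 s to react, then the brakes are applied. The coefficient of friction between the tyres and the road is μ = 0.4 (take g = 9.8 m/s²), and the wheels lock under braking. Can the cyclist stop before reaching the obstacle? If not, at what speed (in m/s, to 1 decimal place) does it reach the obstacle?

Yes — it stops about 13.4 m short of the obstacle, so it never reaches it

23 mph × 0.44704 = 10.2819 m/s.
a = μg = 0.4 × 9.8 = 3.920 m/s².
Reaction distance = 10.2819 × 0.89 = 9.151 m.
Braking distance = v²/(2a) = 105.717 / 7.840 = 13.484 m.
Total stopping distance = 9.151 + 13.484 = 22.635 m, vs 36 m available — it stops with 36 − 22.635 = 13.365 m to spare.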